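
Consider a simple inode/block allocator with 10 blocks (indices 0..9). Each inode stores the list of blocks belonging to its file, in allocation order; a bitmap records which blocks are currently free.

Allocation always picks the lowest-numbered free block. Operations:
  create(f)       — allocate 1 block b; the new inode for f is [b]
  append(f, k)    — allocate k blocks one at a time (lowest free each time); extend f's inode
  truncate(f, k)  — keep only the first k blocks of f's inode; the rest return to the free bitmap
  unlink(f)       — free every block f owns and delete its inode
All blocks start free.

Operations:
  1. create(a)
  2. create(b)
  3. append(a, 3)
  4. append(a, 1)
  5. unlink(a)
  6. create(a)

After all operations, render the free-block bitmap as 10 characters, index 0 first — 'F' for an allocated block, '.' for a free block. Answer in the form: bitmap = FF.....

[1] create(a) — a=0 (map F.........)
[2] create(b) — a=0 b=1 (map FF........)
[3] append(a, 3) — a=0,2,3,4 b=1 (map FFFFF.....)
[4] append(a, 1) — a=0,2,3,4,5 b=1 (map FFFFFF....)
[5] unlink(a) — b=1 (map .F........)
[6] create(a) — a=0 b=1 (map FF........)

bitmap = FF........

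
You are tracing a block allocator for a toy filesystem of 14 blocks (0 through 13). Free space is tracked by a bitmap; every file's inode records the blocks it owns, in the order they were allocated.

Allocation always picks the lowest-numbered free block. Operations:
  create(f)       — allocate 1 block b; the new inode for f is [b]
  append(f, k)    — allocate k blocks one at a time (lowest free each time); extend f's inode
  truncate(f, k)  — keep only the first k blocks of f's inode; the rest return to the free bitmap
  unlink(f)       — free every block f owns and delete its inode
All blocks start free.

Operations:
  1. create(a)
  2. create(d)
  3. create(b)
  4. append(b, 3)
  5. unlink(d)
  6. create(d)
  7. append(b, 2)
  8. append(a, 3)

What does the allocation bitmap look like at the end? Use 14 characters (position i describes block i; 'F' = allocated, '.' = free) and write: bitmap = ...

bitmap = FFFFFFFFFFF...

after create(a) → a:[0]  free=[F.............]
after create(d) → a:[0], d:[1]  free=[FF............]
after create(b) → a:[0], b:[2], d:[1]  free=[FFF...........]
after append(b, 3) → a:[0], b:[2, 3, 4, 5], d:[1]  free=[FFFFFF........]
after unlink(d) → a:[0], b:[2, 3, 4, 5]  free=[F.FFFF........]
after create(d) → a:[0], b:[2, 3, 4, 5], d:[1]  free=[FFFFFF........]
after append(b, 2) → a:[0], b:[2, 3, 4, 5, 6, 7], d:[1]  free=[FFFFFFFF......]
after append(a, 3) → a:[0, 8, 9, 10], b:[2, 3, 4, 5, 6, 7], d:[1]  free=[FFFFFFFFFFF...]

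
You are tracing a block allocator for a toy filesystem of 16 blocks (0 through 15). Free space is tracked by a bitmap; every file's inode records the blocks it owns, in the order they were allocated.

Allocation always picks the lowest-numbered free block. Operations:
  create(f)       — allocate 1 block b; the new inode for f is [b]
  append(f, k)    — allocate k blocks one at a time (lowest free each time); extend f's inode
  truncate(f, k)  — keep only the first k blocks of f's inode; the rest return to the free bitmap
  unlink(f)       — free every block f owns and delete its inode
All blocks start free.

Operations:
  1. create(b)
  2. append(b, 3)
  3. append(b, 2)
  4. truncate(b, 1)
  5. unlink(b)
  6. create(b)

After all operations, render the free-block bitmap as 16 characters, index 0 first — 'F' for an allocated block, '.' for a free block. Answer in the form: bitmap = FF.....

bitmap = F...............

after create(b) → b:[0]  free=[F...............]
after append(b, 3) → b:[0, 1, 2, 3]  free=[FFFF............]
after append(b, 2) → b:[0, 1, 2, 3, 4, 5]  free=[FFFFFF..........]
after truncate(b, 1) → b:[0]  free=[F...............]
after unlink(b) →   free=[................]
after create(b) → b:[0]  free=[F...............]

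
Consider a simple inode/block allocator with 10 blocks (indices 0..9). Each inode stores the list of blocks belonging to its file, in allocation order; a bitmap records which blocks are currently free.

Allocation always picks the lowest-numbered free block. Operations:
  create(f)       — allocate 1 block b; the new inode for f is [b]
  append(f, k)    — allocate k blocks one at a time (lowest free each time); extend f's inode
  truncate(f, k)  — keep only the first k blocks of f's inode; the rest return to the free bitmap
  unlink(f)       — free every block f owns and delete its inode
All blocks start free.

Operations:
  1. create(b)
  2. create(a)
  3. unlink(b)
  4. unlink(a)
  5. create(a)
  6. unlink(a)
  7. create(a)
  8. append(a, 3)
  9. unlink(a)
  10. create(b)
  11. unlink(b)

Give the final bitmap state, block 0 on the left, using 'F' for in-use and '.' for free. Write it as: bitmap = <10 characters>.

create(b): bitmap=F......... | b=[0]
create(a): bitmap=FF........ | a=[1] b=[0]
unlink(b): bitmap=.F........ | a=[1]
unlink(a): bitmap=.......... | 
create(a): bitmap=F......... | a=[0]
unlink(a): bitmap=.......... | 
create(a): bitmap=F......... | a=[0]
append(a, 3): bitmap=FFFF...... | a=[0, 1, 2, 3]
unlink(a): bitmap=.......... | 
create(b): bitmap=F......... | b=[0]
unlink(b): bitmap=.......... | 

bitmap = ..........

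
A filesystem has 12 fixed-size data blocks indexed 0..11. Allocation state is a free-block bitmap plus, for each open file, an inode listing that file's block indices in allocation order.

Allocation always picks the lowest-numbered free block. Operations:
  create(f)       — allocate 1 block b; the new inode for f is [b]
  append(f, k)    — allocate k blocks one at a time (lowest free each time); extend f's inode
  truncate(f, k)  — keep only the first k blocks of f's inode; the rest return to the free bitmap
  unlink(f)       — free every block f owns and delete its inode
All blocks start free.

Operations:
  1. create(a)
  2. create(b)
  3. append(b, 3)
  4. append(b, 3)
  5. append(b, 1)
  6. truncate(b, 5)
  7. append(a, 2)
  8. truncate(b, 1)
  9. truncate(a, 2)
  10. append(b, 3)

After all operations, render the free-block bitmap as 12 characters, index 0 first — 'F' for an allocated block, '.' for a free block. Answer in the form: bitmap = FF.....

after create(a) → a:[0]  free=[F...........]
after create(b) → a:[0], b:[1]  free=[FF..........]
after append(b, 3) → a:[0], b:[1, 2, 3, 4]  free=[FFFFF.......]
after append(b, 3) → a:[0], b:[1, 2, 3, 4, 5, 6, 7]  free=[FFFFFFFF....]
after append(b, 1) → a:[0], b:[1, 2, 3, 4, 5, 6, 7, 8]  free=[FFFFFFFFF...]
after truncate(b, 5) → a:[0], b:[1, 2, 3, 4, 5]  free=[FFFFFF......]
after append(a, 2) → a:[0, 6, 7], b:[1, 2, 3, 4, 5]  free=[FFFFFFFF....]
after truncate(b, 1) → a:[0, 6, 7], b:[1]  free=[FF....FF....]
after truncate(a, 2) → a:[0, 6], b:[1]  free=[FF....F.....]
after append(b, 3) → a:[0, 6], b:[1, 2, 3, 4]  free=[FFFFF.F.....]

bitmap = FFFFF.F.....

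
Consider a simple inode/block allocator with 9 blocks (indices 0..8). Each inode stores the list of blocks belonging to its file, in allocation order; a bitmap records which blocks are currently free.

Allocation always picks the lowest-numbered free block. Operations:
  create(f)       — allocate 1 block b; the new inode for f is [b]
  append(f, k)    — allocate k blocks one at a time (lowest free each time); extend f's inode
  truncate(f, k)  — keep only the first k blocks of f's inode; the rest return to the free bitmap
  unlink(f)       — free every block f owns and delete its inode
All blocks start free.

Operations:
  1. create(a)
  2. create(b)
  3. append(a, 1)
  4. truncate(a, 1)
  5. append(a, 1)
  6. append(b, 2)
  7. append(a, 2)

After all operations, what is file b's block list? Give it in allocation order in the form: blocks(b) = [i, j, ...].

blocks(b) = [1, 3, 4]

after create(a) → a:[0]  free=[F........]
after create(b) → a:[0], b:[1]  free=[FF.......]
after append(a, 1) → a:[0, 2], b:[1]  free=[FFF......]
after truncate(a, 1) → a:[0], b:[1]  free=[FF.......]
after append(a, 1) → a:[0, 2], b:[1]  free=[FFF......]
after append(b, 2) → a:[0, 2], b:[1, 3, 4]  free=[FFFFF....]
after append(a, 2) → a:[0, 2, 5, 6], b:[1, 3, 4]  free=[FFFFFFF..]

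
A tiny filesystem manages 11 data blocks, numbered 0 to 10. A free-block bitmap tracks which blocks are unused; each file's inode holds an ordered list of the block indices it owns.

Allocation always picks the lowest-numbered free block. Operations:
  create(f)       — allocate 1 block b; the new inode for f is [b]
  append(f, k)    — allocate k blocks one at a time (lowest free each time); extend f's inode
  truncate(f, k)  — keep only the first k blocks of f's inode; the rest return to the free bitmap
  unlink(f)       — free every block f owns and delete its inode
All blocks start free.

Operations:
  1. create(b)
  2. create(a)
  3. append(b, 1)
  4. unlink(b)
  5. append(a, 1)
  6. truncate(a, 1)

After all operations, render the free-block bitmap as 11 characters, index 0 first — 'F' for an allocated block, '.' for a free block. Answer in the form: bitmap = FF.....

bitmap = .F.........

after create(b) → b:[0]  free=[F..........]
after create(a) → a:[1], b:[0]  free=[FF.........]
after append(b, 1) → a:[1], b:[0, 2]  free=[FFF........]
after unlink(b) → a:[1]  free=[.F.........]
after append(a, 1) → a:[1, 0]  free=[FF.........]
after truncate(a, 1) → a:[1]  free=[.F.........]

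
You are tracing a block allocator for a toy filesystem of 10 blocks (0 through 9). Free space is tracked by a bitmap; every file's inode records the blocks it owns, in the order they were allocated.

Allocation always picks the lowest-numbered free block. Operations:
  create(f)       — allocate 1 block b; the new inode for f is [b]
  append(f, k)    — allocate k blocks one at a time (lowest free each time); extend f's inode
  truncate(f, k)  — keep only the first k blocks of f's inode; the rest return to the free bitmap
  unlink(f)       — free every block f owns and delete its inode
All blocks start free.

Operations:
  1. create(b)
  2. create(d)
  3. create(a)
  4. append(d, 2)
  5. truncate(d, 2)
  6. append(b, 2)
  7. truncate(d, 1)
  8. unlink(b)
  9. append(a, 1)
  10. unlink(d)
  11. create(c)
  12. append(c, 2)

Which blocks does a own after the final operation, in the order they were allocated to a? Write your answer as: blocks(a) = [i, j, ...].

[1] create(b) — b=0 (map F.........)
[2] create(d) — b=0 d=1 (map FF........)
[3] create(a) — a=2 b=0 d=1 (map FFF.......)
[4] append(d, 2) — a=2 b=0 d=1,3,4 (map FFFFF.....)
[5] truncate(d, 2) — a=2 b=0 d=1,3 (map FFFF......)
[6] append(b, 2) — a=2 b=0,4,5 d=1,3 (map FFFFFF....)
[7] truncate(d, 1) — a=2 b=0,4,5 d=1 (map FFF.FF....)
[8] unlink(b) — a=2 d=1 (map .FF.......)
[9] append(a, 1) — a=2,0 d=1 (map FFF.......)
[10] unlink(d) — a=2,0 (map F.F.......)
[11] create(c) — a=2,0 c=1 (map FFF.......)
[12] append(c, 2) — a=2,0 c=1,3,4 (map FFFFF.....)

blocks(a) = [2, 0]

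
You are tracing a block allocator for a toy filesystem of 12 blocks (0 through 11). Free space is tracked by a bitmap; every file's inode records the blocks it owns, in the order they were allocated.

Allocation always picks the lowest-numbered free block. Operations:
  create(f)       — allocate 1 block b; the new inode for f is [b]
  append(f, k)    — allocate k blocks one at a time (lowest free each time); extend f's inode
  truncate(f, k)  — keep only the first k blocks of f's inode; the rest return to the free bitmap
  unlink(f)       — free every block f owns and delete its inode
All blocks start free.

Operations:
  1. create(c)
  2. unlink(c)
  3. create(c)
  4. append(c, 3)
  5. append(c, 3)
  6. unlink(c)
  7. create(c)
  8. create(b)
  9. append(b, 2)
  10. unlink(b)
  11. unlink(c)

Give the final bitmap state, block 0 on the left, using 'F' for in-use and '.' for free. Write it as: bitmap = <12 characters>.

after create(c) → c:[0]  free=[F...........]
after unlink(c) →   free=[............]
after create(c) → c:[0]  free=[F...........]
after append(c, 3) → c:[0, 1, 2, 3]  free=[FFFF........]
after append(c, 3) → c:[0, 1, 2, 3, 4, 5, 6]  free=[FFFFFFF.....]
after unlink(c) →   free=[............]
after create(c) → c:[0]  free=[F...........]
after create(b) → b:[1], c:[0]  free=[FF..........]
after append(b, 2) → b:[1, 2, 3], c:[0]  free=[FFFF........]
after unlink(b) → c:[0]  free=[F...........]
after unlink(c) →   free=[............]

bitmap = ............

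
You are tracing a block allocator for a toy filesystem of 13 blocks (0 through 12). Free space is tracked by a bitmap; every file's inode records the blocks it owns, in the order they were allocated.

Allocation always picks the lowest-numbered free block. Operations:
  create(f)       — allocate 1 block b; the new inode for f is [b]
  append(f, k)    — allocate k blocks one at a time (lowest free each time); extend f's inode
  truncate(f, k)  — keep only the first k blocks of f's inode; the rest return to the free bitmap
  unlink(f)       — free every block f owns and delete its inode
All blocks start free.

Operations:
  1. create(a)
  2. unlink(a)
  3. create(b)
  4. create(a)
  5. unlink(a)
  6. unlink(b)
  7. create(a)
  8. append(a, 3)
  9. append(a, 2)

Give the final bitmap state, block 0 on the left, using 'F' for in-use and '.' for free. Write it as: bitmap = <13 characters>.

[1] create(a) — a=0 (map F............)
[2] unlink(a) —  (map .............)
[3] create(b) — b=0 (map F............)
[4] create(a) — a=1 b=0 (map FF...........)
[5] unlink(a) — b=0 (map F............)
[6] unlink(b) —  (map .............)
[7] create(a) — a=0 (map F............)
[8] append(a, 3) — a=0,1,2,3 (map FFFF.........)
[9] append(a, 2) — a=0,1,2,3,4,5 (map FFFFFF.......)

bitmap = FFFFFF.......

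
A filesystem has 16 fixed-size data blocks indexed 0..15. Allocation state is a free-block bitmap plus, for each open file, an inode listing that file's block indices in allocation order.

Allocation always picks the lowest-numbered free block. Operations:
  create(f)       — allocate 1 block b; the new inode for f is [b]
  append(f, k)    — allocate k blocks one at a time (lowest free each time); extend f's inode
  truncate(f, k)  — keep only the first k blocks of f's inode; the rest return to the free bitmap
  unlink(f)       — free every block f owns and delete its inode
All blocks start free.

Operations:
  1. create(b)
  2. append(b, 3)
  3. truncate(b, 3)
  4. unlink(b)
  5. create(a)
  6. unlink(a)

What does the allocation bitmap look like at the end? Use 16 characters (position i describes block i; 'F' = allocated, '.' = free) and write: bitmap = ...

bitmap = ................

[1] create(b) — b=0 (map F...............)
[2] append(b, 3) — b=0,1,2,3 (map FFFF............)
[3] truncate(b, 3) — b=0,1,2 (map FFF.............)
[4] unlink(b) —  (map ................)
[5] create(a) — a=0 (map F...............)
[6] unlink(a) —  (map ................)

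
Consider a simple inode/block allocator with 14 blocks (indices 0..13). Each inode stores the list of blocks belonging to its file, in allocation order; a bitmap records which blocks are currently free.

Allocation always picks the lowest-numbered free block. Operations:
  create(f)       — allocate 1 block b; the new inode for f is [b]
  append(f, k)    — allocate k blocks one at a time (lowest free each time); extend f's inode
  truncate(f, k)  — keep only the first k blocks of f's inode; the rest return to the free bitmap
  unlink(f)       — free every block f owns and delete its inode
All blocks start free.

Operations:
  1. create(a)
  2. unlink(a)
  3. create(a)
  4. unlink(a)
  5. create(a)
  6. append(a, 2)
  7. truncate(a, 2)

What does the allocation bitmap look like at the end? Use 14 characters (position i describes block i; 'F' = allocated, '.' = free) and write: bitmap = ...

bitmap = FF............

create(a): bitmap=F............. | a=[0]
unlink(a): bitmap=.............. | 
create(a): bitmap=F............. | a=[0]
unlink(a): bitmap=.............. | 
create(a): bitmap=F............. | a=[0]
append(a, 2): bitmap=FFF........... | a=[0, 1, 2]
truncate(a, 2): bitmap=FF............ | a=[0, 1]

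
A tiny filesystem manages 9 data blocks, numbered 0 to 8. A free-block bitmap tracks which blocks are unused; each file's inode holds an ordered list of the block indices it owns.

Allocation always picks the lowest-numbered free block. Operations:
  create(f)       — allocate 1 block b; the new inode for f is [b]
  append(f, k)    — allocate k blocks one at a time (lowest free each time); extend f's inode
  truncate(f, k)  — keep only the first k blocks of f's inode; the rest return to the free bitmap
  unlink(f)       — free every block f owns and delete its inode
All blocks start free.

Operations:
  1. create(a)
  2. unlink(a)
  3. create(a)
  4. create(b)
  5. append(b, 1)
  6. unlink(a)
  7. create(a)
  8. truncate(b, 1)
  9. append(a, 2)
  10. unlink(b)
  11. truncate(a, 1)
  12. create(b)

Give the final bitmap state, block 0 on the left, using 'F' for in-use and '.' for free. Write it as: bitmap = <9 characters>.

bitmap = FF.......

[1] create(a) — a=0 (map F........)
[2] unlink(a) —  (map .........)
[3] create(a) — a=0 (map F........)
[4] create(b) — a=0 b=1 (map FF.......)
[5] append(b, 1) — a=0 b=1,2 (map FFF......)
[6] unlink(a) — b=1,2 (map .FF......)
[7] create(a) — a=0 b=1,2 (map FFF......)
[8] truncate(b, 1) — a=0 b=1 (map FF.......)
[9] append(a, 2) — a=0,2,3 b=1 (map FFFF.....)
[10] unlink(b) — a=0,2,3 (map F.FF.....)
[11] truncate(a, 1) — a=0 (map F........)
[12] create(b) — a=0 b=1 (map FF.......)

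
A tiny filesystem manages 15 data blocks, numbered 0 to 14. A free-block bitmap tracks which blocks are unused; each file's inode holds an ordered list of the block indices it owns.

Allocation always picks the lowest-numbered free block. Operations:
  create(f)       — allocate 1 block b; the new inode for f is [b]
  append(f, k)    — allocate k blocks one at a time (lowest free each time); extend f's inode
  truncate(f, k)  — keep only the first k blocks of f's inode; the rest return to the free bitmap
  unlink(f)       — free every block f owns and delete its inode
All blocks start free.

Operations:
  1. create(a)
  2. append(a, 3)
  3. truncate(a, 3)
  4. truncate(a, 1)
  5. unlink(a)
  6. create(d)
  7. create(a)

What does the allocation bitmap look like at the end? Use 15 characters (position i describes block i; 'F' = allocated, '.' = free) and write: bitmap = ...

bitmap = FF.............

  1. create(a)  ⇒  F..............  {a→[0]}
  2. append(a, 3)  ⇒  FFFF...........  {a→[0, 1, 2, 3]}
  3. truncate(a, 3)  ⇒  FFF............  {a→[0, 1, 2]}
  4. truncate(a, 1)  ⇒  F..............  {a→[0]}
  5. unlink(a)  ⇒  ...............  {}
  6. create(d)  ⇒  F..............  {d→[0]}
  7. create(a)  ⇒  FF.............  {a→[1]; d→[0]}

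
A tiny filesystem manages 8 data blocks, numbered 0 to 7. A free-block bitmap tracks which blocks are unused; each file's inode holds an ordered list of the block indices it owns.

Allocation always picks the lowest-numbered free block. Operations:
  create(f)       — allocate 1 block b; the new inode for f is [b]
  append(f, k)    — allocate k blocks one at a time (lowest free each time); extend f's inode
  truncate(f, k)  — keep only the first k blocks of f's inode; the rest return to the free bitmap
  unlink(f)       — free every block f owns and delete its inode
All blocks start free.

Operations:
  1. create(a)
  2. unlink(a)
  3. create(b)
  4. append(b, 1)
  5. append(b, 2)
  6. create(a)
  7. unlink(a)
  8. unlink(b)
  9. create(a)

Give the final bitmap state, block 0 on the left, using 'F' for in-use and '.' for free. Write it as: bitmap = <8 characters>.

  1. create(a)  ⇒  F.......  {a→[0]}
  2. unlink(a)  ⇒  ........  {}
  3. create(b)  ⇒  F.......  {b→[0]}
  4. append(b, 1)  ⇒  FF......  {b→[0, 1]}
  5. append(b, 2)  ⇒  FFFF....  {b→[0, 1, 2, 3]}
  6. create(a)  ⇒  FFFFF...  {a→[4]; b→[0, 1, 2, 3]}
  7. unlink(a)  ⇒  FFFF....  {b→[0, 1, 2, 3]}
  8. unlink(b)  ⇒  ........  {}
  9. create(a)  ⇒  F.......  {a→[0]}

bitmap = F.......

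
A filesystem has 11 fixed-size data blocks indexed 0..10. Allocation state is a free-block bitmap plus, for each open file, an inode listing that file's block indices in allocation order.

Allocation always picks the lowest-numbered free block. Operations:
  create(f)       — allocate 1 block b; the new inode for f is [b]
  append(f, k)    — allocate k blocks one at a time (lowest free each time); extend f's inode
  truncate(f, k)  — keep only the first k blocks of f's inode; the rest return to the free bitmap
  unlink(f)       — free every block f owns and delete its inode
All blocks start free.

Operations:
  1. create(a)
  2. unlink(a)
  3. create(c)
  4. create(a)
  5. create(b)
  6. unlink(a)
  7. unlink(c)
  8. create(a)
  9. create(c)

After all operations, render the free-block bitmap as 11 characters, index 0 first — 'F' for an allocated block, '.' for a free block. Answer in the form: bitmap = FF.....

[1] create(a) — a=0 (map F..........)
[2] unlink(a) —  (map ...........)
[3] create(c) — c=0 (map F..........)
[4] create(a) — a=1 c=0 (map FF.........)
[5] create(b) — a=1 b=2 c=0 (map FFF........)
[6] unlink(a) — b=2 c=0 (map F.F........)
[7] unlink(c) — b=2 (map ..F........)
[8] create(a) — a=0 b=2 (map F.F........)
[9] create(c) — a=0 b=2 c=1 (map FFF........)

bitmap = FFF........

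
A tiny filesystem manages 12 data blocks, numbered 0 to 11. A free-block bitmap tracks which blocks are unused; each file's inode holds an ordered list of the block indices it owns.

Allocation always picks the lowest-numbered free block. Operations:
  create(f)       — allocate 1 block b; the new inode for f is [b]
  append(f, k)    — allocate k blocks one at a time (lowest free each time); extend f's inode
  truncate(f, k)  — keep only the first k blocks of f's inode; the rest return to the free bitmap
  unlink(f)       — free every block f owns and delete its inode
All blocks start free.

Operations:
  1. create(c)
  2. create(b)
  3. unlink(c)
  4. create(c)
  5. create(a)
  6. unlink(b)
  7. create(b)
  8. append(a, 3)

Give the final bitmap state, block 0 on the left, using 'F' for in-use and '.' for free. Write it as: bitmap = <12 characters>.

bitmap = FFFFFF......

create(c): bitmap=F........... | c=[0]
create(b): bitmap=FF.......... | b=[1] c=[0]
unlink(c): bitmap=.F.......... | b=[1]
create(c): bitmap=FF.......... | b=[1] c=[0]
create(a): bitmap=FFF......... | a=[2] b=[1] c=[0]
unlink(b): bitmap=F.F......... | a=[2] c=[0]
create(b): bitmap=FFF......... | a=[2] b=[1] c=[0]
append(a, 3): bitmap=FFFFFF...... | a=[2, 3, 4, 5] b=[1] c=[0]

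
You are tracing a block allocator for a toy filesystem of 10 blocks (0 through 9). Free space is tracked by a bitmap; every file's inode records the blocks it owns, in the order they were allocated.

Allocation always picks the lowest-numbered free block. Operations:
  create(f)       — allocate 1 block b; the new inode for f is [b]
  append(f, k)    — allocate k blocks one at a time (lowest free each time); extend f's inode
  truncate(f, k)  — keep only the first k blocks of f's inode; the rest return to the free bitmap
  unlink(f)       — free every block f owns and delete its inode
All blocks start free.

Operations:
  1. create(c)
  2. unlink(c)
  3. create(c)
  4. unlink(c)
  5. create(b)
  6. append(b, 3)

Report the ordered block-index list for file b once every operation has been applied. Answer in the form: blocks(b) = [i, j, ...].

blocks(b) = [0, 1, 2, 3]

[1] create(c) — c=0 (map F.........)
[2] unlink(c) —  (map ..........)
[3] create(c) — c=0 (map F.........)
[4] unlink(c) —  (map ..........)
[5] create(b) — b=0 (map F.........)
[6] append(b, 3) — b=0,1,2,3 (map FFFF......)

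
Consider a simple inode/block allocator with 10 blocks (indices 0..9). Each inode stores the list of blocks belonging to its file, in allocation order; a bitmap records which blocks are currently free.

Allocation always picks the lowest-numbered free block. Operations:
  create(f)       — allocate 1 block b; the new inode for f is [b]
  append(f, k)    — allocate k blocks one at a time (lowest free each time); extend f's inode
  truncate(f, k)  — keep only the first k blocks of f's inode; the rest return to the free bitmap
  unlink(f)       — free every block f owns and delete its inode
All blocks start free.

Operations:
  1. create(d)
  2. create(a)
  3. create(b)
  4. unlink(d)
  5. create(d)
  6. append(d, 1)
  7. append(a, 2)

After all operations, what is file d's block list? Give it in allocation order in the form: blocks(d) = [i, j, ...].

blocks(d) = [0, 3]

[1] create(d) — d=0 (map F.........)
[2] create(a) — a=1 d=0 (map FF........)
[3] create(b) — a=1 b=2 d=0 (map FFF.......)
[4] unlink(d) — a=1 b=2 (map .FF.......)
[5] create(d) — a=1 b=2 d=0 (map FFF.......)
[6] append(d, 1) — a=1 b=2 d=0,3 (map FFFF......)
[7] append(a, 2) — a=1,4,5 b=2 d=0,3 (map FFFFFF....)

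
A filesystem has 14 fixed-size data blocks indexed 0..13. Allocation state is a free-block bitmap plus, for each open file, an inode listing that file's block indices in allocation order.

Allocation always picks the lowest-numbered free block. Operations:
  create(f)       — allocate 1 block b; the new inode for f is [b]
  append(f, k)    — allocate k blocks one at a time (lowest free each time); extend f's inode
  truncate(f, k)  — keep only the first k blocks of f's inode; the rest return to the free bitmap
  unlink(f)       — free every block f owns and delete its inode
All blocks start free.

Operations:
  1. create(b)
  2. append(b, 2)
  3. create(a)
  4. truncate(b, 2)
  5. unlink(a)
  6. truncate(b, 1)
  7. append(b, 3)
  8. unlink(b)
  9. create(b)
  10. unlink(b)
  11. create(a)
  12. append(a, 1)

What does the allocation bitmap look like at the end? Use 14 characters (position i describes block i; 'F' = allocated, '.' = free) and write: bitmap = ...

  1. create(b)  ⇒  F.............  {b→[0]}
  2. append(b, 2)  ⇒  FFF...........  {b→[0, 1, 2]}
  3. create(a)  ⇒  FFFF..........  {a→[3]; b→[0, 1, 2]}
  4. truncate(b, 2)  ⇒  FF.F..........  {a→[3]; b→[0, 1]}
  5. unlink(a)  ⇒  FF............  {b→[0, 1]}
  6. truncate(b, 1)  ⇒  F.............  {b→[0]}
  7. append(b, 3)  ⇒  FFFF..........  {b→[0, 1, 2, 3]}
  8. unlink(b)  ⇒  ..............  {}
  9. create(b)  ⇒  F.............  {b→[0]}
  10. unlink(b)  ⇒  ..............  {}
  11. create(a)  ⇒  F.............  {a→[0]}
  12. append(a, 1)  ⇒  FF............  {a→[0, 1]}

bitmap = FF............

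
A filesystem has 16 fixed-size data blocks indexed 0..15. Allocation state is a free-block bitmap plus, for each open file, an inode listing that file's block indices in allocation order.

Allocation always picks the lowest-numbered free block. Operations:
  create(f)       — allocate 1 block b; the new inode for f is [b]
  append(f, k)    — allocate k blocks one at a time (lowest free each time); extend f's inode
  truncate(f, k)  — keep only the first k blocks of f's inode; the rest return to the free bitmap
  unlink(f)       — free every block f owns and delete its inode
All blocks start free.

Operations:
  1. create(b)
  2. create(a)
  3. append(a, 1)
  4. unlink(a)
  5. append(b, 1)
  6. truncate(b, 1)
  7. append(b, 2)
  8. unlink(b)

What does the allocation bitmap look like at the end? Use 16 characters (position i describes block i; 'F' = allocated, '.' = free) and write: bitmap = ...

bitmap = ................

create(b): bitmap=F............... | b=[0]
create(a): bitmap=FF.............. | a=[1] b=[0]
append(a, 1): bitmap=FFF............. | a=[1, 2] b=[0]
unlink(a): bitmap=F............... | b=[0]
append(b, 1): bitmap=FF.............. | b=[0, 1]
truncate(b, 1): bitmap=F............... | b=[0]
append(b, 2): bitmap=FFF............. | b=[0, 1, 2]
unlink(b): bitmap=................ | 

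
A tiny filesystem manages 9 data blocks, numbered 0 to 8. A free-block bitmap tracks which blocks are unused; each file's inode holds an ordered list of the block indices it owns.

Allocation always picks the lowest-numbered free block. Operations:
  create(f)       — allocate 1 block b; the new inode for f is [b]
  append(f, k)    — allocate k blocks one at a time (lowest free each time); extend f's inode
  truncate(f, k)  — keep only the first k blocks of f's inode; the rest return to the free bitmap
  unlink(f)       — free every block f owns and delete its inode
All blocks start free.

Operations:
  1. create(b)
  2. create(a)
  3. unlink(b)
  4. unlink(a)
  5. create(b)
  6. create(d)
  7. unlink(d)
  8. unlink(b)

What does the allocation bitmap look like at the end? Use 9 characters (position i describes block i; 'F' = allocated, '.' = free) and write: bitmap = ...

bitmap = .........

  1. create(b)  ⇒  F........  {b→[0]}
  2. create(a)  ⇒  FF.......  {a→[1]; b→[0]}
  3. unlink(b)  ⇒  .F.......  {a→[1]}
  4. unlink(a)  ⇒  .........  {}
  5. create(b)  ⇒  F........  {b→[0]}
  6. create(d)  ⇒  FF.......  {b→[0]; d→[1]}
  7. unlink(d)  ⇒  F........  {b→[0]}
  8. unlink(b)  ⇒  .........  {}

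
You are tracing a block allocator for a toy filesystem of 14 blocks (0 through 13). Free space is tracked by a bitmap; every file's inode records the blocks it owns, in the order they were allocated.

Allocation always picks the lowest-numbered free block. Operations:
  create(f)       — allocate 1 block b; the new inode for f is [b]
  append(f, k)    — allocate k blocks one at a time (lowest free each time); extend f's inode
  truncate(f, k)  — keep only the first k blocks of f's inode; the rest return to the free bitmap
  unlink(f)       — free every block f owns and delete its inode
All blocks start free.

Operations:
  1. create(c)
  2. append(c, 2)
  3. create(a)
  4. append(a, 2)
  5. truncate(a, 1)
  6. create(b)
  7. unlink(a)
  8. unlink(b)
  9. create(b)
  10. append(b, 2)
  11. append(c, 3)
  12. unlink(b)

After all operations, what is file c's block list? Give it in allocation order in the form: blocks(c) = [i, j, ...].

blocks(c) = [0, 1, 2, 6, 7, 8]

  1. create(c)  ⇒  F.............  {c→[0]}
  2. append(c, 2)  ⇒  FFF...........  {c→[0, 1, 2]}
  3. create(a)  ⇒  FFFF..........  {a→[3]; c→[0, 1, 2]}
  4. append(a, 2)  ⇒  FFFFFF........  {a→[3, 4, 5]; c→[0, 1, 2]}
  5. truncate(a, 1)  ⇒  FFFF..........  {a→[3]; c→[0, 1, 2]}
  6. create(b)  ⇒  FFFFF.........  {a→[3]; b→[4]; c→[0, 1, 2]}
  7. unlink(a)  ⇒  FFF.F.........  {b→[4]; c→[0, 1, 2]}
  8. unlink(b)  ⇒  FFF...........  {c→[0, 1, 2]}
  9. create(b)  ⇒  FFFF..........  {b→[3]; c→[0, 1, 2]}
  10. append(b, 2)  ⇒  FFFFFF........  {b→[3, 4, 5]; c→[0, 1, 2]}
  11. append(c, 3)  ⇒  FFFFFFFFF.....  {b→[3, 4, 5]; c→[0, 1, 2, 6, 7, 8]}
  12. unlink(b)  ⇒  FFF...FFF.....  {c→[0, 1, 2, 6, 7, 8]}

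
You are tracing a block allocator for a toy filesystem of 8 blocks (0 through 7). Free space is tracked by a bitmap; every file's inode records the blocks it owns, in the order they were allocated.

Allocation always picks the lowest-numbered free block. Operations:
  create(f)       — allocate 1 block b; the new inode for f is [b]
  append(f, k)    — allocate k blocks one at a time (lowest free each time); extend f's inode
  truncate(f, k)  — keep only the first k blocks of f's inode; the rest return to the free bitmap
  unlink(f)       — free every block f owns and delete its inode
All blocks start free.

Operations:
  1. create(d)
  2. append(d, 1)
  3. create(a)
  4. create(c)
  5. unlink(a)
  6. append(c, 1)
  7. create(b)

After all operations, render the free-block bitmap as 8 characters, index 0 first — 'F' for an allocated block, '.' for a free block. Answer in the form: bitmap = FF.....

bitmap = FFFFF...

[1] create(d) — d=0 (map F.......)
[2] append(d, 1) — d=0,1 (map FF......)
[3] create(a) — a=2 d=0,1 (map FFF.....)
[4] create(c) — a=2 c=3 d=0,1 (map FFFF....)
[5] unlink(a) — c=3 d=0,1 (map FF.F....)
[6] append(c, 1) — c=3,2 d=0,1 (map FFFF....)
[7] create(b) — b=4 c=3,2 d=0,1 (map FFFFF...)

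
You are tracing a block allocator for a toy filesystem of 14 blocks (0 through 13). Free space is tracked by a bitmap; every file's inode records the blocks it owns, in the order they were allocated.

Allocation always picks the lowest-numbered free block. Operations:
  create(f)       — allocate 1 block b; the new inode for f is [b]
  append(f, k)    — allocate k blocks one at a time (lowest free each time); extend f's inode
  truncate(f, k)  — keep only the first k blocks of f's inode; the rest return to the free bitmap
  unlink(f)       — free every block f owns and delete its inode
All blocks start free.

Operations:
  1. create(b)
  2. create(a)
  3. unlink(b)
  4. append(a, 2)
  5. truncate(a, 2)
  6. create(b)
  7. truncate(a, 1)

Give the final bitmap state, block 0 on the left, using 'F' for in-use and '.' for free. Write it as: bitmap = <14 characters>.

[1] create(b) — b=0 (map F.............)
[2] create(a) — a=1 b=0 (map FF............)
[3] unlink(b) — a=1 (map .F............)
[4] append(a, 2) — a=1,0,2 (map FFF...........)
[5] truncate(a, 2) — a=1,0 (map FF............)
[6] create(b) — a=1,0 b=2 (map FFF...........)
[7] truncate(a, 1) — a=1 b=2 (map .FF...........)

bitmap = .FF...........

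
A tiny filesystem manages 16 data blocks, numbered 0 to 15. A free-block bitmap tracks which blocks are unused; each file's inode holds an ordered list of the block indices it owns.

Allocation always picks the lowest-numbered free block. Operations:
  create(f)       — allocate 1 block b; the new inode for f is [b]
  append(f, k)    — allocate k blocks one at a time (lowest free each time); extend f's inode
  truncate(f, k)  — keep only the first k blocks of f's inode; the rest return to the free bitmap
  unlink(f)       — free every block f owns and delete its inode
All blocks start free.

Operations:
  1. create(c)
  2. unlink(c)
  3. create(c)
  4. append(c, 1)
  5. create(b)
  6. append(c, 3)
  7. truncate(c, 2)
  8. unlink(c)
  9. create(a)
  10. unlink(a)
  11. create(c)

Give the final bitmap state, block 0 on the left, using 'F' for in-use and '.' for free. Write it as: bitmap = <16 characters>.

create(c): bitmap=F............... | c=[0]
unlink(c): bitmap=................ | 
create(c): bitmap=F............... | c=[0]
append(c, 1): bitmap=FF.............. | c=[0, 1]
create(b): bitmap=FFF............. | b=[2] c=[0, 1]
append(c, 3): bitmap=FFFFFF.......... | b=[2] c=[0, 1, 3, 4, 5]
truncate(c, 2): bitmap=FFF............. | b=[2] c=[0, 1]
unlink(c): bitmap=..F............. | b=[2]
create(a): bitmap=F.F............. | a=[0] b=[2]
unlink(a): bitmap=..F............. | b=[2]
create(c): bitmap=F.F............. | b=[2] c=[0]

bitmap = F.F.............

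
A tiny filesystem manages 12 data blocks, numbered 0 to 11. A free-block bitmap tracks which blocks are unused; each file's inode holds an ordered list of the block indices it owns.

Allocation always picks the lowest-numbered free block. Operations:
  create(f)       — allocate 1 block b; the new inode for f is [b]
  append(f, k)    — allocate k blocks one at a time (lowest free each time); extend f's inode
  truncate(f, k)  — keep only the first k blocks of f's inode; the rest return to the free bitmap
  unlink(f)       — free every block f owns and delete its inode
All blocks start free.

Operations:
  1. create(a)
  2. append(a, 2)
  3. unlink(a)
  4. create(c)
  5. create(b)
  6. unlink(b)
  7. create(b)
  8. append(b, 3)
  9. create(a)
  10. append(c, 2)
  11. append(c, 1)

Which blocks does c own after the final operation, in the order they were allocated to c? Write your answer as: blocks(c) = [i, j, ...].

blocks(c) = [0, 6, 7, 8]

create(a): bitmap=F........... | a=[0]
append(a, 2): bitmap=FFF......... | a=[0, 1, 2]
unlink(a): bitmap=............ | 
create(c): bitmap=F........... | c=[0]
create(b): bitmap=FF.......... | b=[1] c=[0]
unlink(b): bitmap=F........... | c=[0]
create(b): bitmap=FF.......... | b=[1] c=[0]
append(b, 3): bitmap=FFFFF....... | b=[1, 2, 3, 4] c=[0]
create(a): bitmap=FFFFFF...... | a=[5] b=[1, 2, 3, 4] c=[0]
append(c, 2): bitmap=FFFFFFFF.... | a=[5] b=[1, 2, 3, 4] c=[0, 6, 7]
append(c, 1): bitmap=FFFFFFFFF... | a=[5] b=[1, 2, 3, 4] c=[0, 6, 7, 8]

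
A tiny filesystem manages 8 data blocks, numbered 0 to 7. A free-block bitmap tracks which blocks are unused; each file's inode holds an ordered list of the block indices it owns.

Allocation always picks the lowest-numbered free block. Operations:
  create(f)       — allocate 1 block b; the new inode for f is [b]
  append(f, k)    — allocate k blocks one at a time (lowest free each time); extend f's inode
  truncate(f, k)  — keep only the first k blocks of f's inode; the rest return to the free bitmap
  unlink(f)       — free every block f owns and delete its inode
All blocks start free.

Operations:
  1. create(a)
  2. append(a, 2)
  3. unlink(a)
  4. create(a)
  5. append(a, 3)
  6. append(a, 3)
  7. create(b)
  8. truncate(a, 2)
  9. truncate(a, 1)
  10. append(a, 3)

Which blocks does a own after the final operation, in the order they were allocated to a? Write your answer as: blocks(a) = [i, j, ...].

  1. create(a)  ⇒  F.......  {a→[0]}
  2. append(a, 2)  ⇒  FFF.....  {a→[0, 1, 2]}
  3. unlink(a)  ⇒  ........  {}
  4. create(a)  ⇒  F.......  {a→[0]}
  5. append(a, 3)  ⇒  FFFF....  {a→[0, 1, 2, 3]}
  6. append(a, 3)  ⇒  FFFFFFF.  {a→[0, 1, 2, 3, 4, 5, 6]}
  7. create(b)  ⇒  FFFFFFFF  {a→[0, 1, 2, 3, 4, 5, 6]; b→[7]}
  8. truncate(a, 2)  ⇒  FF.....F  {a→[0, 1]; b→[7]}
  9. truncate(a, 1)  ⇒  F......F  {a→[0]; b→[7]}
  10. append(a, 3)  ⇒  FFFF...F  {a→[0, 1, 2, 3]; b→[7]}

blocks(a) = [0, 1, 2, 3]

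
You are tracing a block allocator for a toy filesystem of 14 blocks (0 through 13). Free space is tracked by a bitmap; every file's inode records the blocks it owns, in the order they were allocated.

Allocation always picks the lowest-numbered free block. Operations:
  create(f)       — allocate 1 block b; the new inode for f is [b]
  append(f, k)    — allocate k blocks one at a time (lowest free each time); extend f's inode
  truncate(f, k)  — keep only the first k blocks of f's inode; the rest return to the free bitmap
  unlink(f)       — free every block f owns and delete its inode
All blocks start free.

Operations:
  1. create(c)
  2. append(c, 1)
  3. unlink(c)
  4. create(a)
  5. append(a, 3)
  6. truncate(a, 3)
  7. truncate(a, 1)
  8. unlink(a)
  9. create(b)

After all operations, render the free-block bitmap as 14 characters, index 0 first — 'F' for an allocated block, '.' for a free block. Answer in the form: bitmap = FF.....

bitmap = F.............

  1. create(c)  ⇒  F.............  {c→[0]}
  2. append(c, 1)  ⇒  FF............  {c→[0, 1]}
  3. unlink(c)  ⇒  ..............  {}
  4. create(a)  ⇒  F.............  {a→[0]}
  5. append(a, 3)  ⇒  FFFF..........  {a→[0, 1, 2, 3]}
  6. truncate(a, 3)  ⇒  FFF...........  {a→[0, 1, 2]}
  7. truncate(a, 1)  ⇒  F.............  {a→[0]}
  8. unlink(a)  ⇒  ..............  {}
  9. create(b)  ⇒  F.............  {b→[0]}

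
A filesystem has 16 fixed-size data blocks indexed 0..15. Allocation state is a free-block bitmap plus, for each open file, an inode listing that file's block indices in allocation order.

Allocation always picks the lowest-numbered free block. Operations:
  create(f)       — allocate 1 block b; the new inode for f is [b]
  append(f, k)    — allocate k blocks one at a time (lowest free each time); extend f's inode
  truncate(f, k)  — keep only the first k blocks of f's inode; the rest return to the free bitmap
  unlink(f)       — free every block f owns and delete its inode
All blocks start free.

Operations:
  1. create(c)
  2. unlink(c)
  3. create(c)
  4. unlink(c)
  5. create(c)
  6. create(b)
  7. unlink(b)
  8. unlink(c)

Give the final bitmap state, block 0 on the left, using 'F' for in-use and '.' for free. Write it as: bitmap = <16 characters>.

  1. create(c)  ⇒  F...............  {c→[0]}
  2. unlink(c)  ⇒  ................  {}
  3. create(c)  ⇒  F...............  {c→[0]}
  4. unlink(c)  ⇒  ................  {}
  5. create(c)  ⇒  F...............  {c→[0]}
  6. create(b)  ⇒  FF..............  {b→[1]; c→[0]}
  7. unlink(b)  ⇒  F...............  {c→[0]}
  8. unlink(c)  ⇒  ................  {}

bitmap = ................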